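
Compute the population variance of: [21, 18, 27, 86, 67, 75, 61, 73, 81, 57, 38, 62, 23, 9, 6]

717.1289

Step 1: Compute the mean: (21 + 18 + 27 + 86 + 67 + 75 + 61 + 73 + 81 + 57 + 38 + 62 + 23 + 9 + 6) / 15 = 46.9333
Step 2: Compute squared deviations from the mean:
  (21 - 46.9333)^2 = 672.5378
  (18 - 46.9333)^2 = 837.1378
  (27 - 46.9333)^2 = 397.3378
  (86 - 46.9333)^2 = 1526.2044
  (67 - 46.9333)^2 = 402.6711
  (75 - 46.9333)^2 = 787.7378
  (61 - 46.9333)^2 = 197.8711
  (73 - 46.9333)^2 = 679.4711
  (81 - 46.9333)^2 = 1160.5378
  (57 - 46.9333)^2 = 101.3378
  (38 - 46.9333)^2 = 79.8044
  (62 - 46.9333)^2 = 227.0044
  (23 - 46.9333)^2 = 572.8044
  (9 - 46.9333)^2 = 1438.9378
  (6 - 46.9333)^2 = 1675.5378
Step 3: Sum of squared deviations = 10756.9333
Step 4: Population variance = 10756.9333 / 15 = 717.1289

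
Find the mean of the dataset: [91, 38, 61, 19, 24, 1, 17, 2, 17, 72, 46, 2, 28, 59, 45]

34.8

Step 1: Sum all values: 91 + 38 + 61 + 19 + 24 + 1 + 17 + 2 + 17 + 72 + 46 + 2 + 28 + 59 + 45 = 522
Step 2: Count the number of values: n = 15
Step 3: Mean = sum / n = 522 / 15 = 34.8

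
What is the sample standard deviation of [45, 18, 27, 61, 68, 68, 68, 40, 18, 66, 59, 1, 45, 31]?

22.1931

Step 1: Compute the mean: 43.9286
Step 2: Sum of squared deviations from the mean: 6402.9286
Step 3: Sample variance = 6402.9286 / 13 = 492.533
Step 4: Standard deviation = sqrt(492.533) = 22.1931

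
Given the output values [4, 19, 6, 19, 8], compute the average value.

11.2

Step 1: Sum all values: 4 + 19 + 6 + 19 + 8 = 56
Step 2: Count the number of values: n = 5
Step 3: Mean = sum / n = 56 / 5 = 11.2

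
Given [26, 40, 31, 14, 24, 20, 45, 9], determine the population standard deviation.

11.483

Step 1: Compute the mean: 26.125
Step 2: Sum of squared deviations from the mean: 1054.875
Step 3: Population variance = 1054.875 / 8 = 131.8594
Step 4: Standard deviation = sqrt(131.8594) = 11.483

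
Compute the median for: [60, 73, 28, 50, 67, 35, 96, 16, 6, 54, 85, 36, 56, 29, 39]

50

Step 1: Sort the data in ascending order: [6, 16, 28, 29, 35, 36, 39, 50, 54, 56, 60, 67, 73, 85, 96]
Step 2: The number of values is n = 15.
Step 3: Since n is odd, the median is the middle value at position 8: 50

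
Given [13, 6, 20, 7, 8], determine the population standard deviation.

5.1923

Step 1: Compute the mean: 10.8
Step 2: Sum of squared deviations from the mean: 134.8
Step 3: Population variance = 134.8 / 5 = 26.96
Step 4: Standard deviation = sqrt(26.96) = 5.1923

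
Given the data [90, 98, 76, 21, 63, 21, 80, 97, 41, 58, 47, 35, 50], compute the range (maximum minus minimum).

77

Step 1: Identify the maximum value: max = 98
Step 2: Identify the minimum value: min = 21
Step 3: Range = max - min = 98 - 21 = 77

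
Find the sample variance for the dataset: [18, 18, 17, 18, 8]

19.2

Step 1: Compute the mean: (18 + 18 + 17 + 18 + 8) / 5 = 15.8
Step 2: Compute squared deviations from the mean:
  (18 - 15.8)^2 = 4.84
  (18 - 15.8)^2 = 4.84
  (17 - 15.8)^2 = 1.44
  (18 - 15.8)^2 = 4.84
  (8 - 15.8)^2 = 60.84
Step 3: Sum of squared deviations = 76.8
Step 4: Sample variance = 76.8 / 4 = 19.2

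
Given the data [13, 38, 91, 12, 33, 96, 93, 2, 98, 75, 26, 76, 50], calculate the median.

50

Step 1: Sort the data in ascending order: [2, 12, 13, 26, 33, 38, 50, 75, 76, 91, 93, 96, 98]
Step 2: The number of values is n = 13.
Step 3: Since n is odd, the median is the middle value at position 7: 50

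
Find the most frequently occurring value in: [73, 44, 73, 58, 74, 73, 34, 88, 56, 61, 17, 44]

73

Step 1: Count the frequency of each value:
  17: appears 1 time(s)
  34: appears 1 time(s)
  44: appears 2 time(s)
  56: appears 1 time(s)
  58: appears 1 time(s)
  61: appears 1 time(s)
  73: appears 3 time(s)
  74: appears 1 time(s)
  88: appears 1 time(s)
Step 2: The value 73 appears most frequently (3 times).
Step 3: Mode = 73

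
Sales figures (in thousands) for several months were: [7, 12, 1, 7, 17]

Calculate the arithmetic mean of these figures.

8.8

Step 1: Sum all values: 7 + 12 + 1 + 7 + 17 = 44
Step 2: Count the number of values: n = 5
Step 3: Mean = sum / n = 44 / 5 = 8.8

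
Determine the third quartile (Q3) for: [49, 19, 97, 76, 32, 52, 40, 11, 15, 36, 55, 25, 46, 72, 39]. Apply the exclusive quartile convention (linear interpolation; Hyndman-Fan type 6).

55

Step 1: Sort the data: [11, 15, 19, 25, 32, 36, 39, 40, 46, 49, 52, 55, 72, 76, 97]
Step 2: n = 15
Step 3: Using the exclusive quartile method:
  Q1 = 25
  Q2 (median) = 40
  Q3 = 55
  IQR = Q3 - Q1 = 55 - 25 = 30
Step 4: Q3 = 55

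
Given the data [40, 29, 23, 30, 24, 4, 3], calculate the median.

24

Step 1: Sort the data in ascending order: [3, 4, 23, 24, 29, 30, 40]
Step 2: The number of values is n = 7.
Step 3: Since n is odd, the median is the middle value at position 4: 24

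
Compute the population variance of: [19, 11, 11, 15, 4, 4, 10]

25.3878

Step 1: Compute the mean: (19 + 11 + 11 + 15 + 4 + 4 + 10) / 7 = 10.5714
Step 2: Compute squared deviations from the mean:
  (19 - 10.5714)^2 = 71.0408
  (11 - 10.5714)^2 = 0.1837
  (11 - 10.5714)^2 = 0.1837
  (15 - 10.5714)^2 = 19.6122
  (4 - 10.5714)^2 = 43.1837
  (4 - 10.5714)^2 = 43.1837
  (10 - 10.5714)^2 = 0.3265
Step 3: Sum of squared deviations = 177.7143
Step 4: Population variance = 177.7143 / 7 = 25.3878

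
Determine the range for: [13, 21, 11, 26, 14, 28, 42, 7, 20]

35

Step 1: Identify the maximum value: max = 42
Step 2: Identify the minimum value: min = 7
Step 3: Range = max - min = 42 - 7 = 35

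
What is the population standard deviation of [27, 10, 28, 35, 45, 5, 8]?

14.0698

Step 1: Compute the mean: 22.5714
Step 2: Sum of squared deviations from the mean: 1385.7143
Step 3: Population variance = 1385.7143 / 7 = 197.9592
Step 4: Standard deviation = sqrt(197.9592) = 14.0698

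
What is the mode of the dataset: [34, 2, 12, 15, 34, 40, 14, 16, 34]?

34

Step 1: Count the frequency of each value:
  2: appears 1 time(s)
  12: appears 1 time(s)
  14: appears 1 time(s)
  15: appears 1 time(s)
  16: appears 1 time(s)
  34: appears 3 time(s)
  40: appears 1 time(s)
Step 2: The value 34 appears most frequently (3 times).
Step 3: Mode = 34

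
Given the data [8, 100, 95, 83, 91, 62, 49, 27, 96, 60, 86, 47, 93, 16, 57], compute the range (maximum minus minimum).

92

Step 1: Identify the maximum value: max = 100
Step 2: Identify the minimum value: min = 8
Step 3: Range = max - min = 100 - 8 = 92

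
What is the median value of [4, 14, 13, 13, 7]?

13

Step 1: Sort the data in ascending order: [4, 7, 13, 13, 14]
Step 2: The number of values is n = 5.
Step 3: Since n is odd, the median is the middle value at position 3: 13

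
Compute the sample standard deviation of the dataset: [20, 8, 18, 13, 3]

7.0214

Step 1: Compute the mean: 12.4
Step 2: Sum of squared deviations from the mean: 197.2
Step 3: Sample variance = 197.2 / 4 = 49.3
Step 4: Standard deviation = sqrt(49.3) = 7.0214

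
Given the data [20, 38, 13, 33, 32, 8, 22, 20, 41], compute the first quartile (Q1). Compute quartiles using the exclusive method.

16.5

Step 1: Sort the data: [8, 13, 20, 20, 22, 32, 33, 38, 41]
Step 2: n = 9
Step 3: Using the exclusive quartile method:
  Q1 = 16.5
  Q2 (median) = 22
  Q3 = 35.5
  IQR = Q3 - Q1 = 35.5 - 16.5 = 19
Step 4: Q1 = 16.5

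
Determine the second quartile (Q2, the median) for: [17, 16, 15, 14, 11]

15

Step 1: Sort the data: [11, 14, 15, 16, 17]
Step 2: n = 5
Step 3: Q2 is the median. Since n is odd, it is the middle value at position 3: 15
Step 4: Q2 = 15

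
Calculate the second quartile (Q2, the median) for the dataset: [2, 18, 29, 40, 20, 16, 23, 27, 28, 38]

25

Step 1: Sort the data: [2, 16, 18, 20, 23, 27, 28, 29, 38, 40]
Step 2: n = 10
Step 3: Q2 is the median. Since n is even, it is the average of the values at positions 5 and 6:
  Q2 = (23 + 27) / 2 = 25
Step 4: Q2 = 25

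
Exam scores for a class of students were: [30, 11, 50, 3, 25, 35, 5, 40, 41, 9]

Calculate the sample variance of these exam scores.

285.2111

Step 1: Compute the mean: (30 + 11 + 50 + 3 + 25 + 35 + 5 + 40 + 41 + 9) / 10 = 24.9
Step 2: Compute squared deviations from the mean:
  (30 - 24.9)^2 = 26.01
  (11 - 24.9)^2 = 193.21
  (50 - 24.9)^2 = 630.01
  (3 - 24.9)^2 = 479.61
  (25 - 24.9)^2 = 0.01
  (35 - 24.9)^2 = 102.01
  (5 - 24.9)^2 = 396.01
  (40 - 24.9)^2 = 228.01
  (41 - 24.9)^2 = 259.21
  (9 - 24.9)^2 = 252.81
Step 3: Sum of squared deviations = 2566.9
Step 4: Sample variance = 2566.9 / 9 = 285.2111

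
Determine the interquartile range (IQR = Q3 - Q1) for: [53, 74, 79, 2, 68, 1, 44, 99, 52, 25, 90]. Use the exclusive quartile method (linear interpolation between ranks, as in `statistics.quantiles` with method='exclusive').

54

Step 1: Sort the data: [1, 2, 25, 44, 52, 53, 68, 74, 79, 90, 99]
Step 2: n = 11
Step 3: Using the exclusive quartile method:
  Q1 = 25
  Q2 (median) = 53
  Q3 = 79
  IQR = Q3 - Q1 = 79 - 25 = 54
Step 4: IQR = 54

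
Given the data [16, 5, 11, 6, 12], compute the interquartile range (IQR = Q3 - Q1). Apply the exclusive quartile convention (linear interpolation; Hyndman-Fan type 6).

8.5

Step 1: Sort the data: [5, 6, 11, 12, 16]
Step 2: n = 5
Step 3: Using the exclusive quartile method:
  Q1 = 5.5
  Q2 (median) = 11
  Q3 = 14
  IQR = Q3 - Q1 = 14 - 5.5 = 8.5
Step 4: IQR = 8.5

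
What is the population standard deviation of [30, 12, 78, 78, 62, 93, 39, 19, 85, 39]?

27.7678

Step 1: Compute the mean: 53.5
Step 2: Sum of squared deviations from the mean: 7710.5
Step 3: Population variance = 7710.5 / 10 = 771.05
Step 4: Standard deviation = sqrt(771.05) = 27.7678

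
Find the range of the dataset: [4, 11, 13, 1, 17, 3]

16

Step 1: Identify the maximum value: max = 17
Step 2: Identify the minimum value: min = 1
Step 3: Range = max - min = 17 - 1 = 16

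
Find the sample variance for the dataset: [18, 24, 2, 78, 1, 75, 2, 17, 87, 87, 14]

1332.9636

Step 1: Compute the mean: (18 + 24 + 2 + 78 + 1 + 75 + 2 + 17 + 87 + 87 + 14) / 11 = 36.8182
Step 2: Compute squared deviations from the mean:
  (18 - 36.8182)^2 = 354.124
  (24 - 36.8182)^2 = 164.3058
  (2 - 36.8182)^2 = 1212.3058
  (78 - 36.8182)^2 = 1695.9421
  (1 - 36.8182)^2 = 1282.9421
  (75 - 36.8182)^2 = 1457.8512
  (2 - 36.8182)^2 = 1212.3058
  (17 - 36.8182)^2 = 392.7603
  (87 - 36.8182)^2 = 2518.2149
  (87 - 36.8182)^2 = 2518.2149
  (14 - 36.8182)^2 = 520.6694
Step 3: Sum of squared deviations = 13329.6364
Step 4: Sample variance = 13329.6364 / 10 = 1332.9636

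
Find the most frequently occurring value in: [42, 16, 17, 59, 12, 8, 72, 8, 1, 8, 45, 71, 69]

8

Step 1: Count the frequency of each value:
  1: appears 1 time(s)
  8: appears 3 time(s)
  12: appears 1 time(s)
  16: appears 1 time(s)
  17: appears 1 time(s)
  42: appears 1 time(s)
  45: appears 1 time(s)
  59: appears 1 time(s)
  69: appears 1 time(s)
  71: appears 1 time(s)
  72: appears 1 time(s)
Step 2: The value 8 appears most frequently (3 times).
Step 3: Mode = 8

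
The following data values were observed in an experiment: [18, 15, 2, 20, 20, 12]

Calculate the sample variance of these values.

47.1

Step 1: Compute the mean: (18 + 15 + 2 + 20 + 20 + 12) / 6 = 14.5
Step 2: Compute squared deviations from the mean:
  (18 - 14.5)^2 = 12.25
  (15 - 14.5)^2 = 0.25
  (2 - 14.5)^2 = 156.25
  (20 - 14.5)^2 = 30.25
  (20 - 14.5)^2 = 30.25
  (12 - 14.5)^2 = 6.25
Step 3: Sum of squared deviations = 235.5
Step 4: Sample variance = 235.5 / 5 = 47.1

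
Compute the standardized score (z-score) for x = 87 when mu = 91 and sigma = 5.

-0.8

Step 1: Recall the z-score formula: z = (x - mu) / sigma
Step 2: Substitute values: z = (87 - 91) / 5
Step 3: z = -4 / 5 = -0.8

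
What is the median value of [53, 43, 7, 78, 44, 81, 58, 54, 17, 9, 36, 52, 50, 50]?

50

Step 1: Sort the data in ascending order: [7, 9, 17, 36, 43, 44, 50, 50, 52, 53, 54, 58, 78, 81]
Step 2: The number of values is n = 14.
Step 3: Since n is even, the median is the average of positions 7 and 8:
  Median = (50 + 50) / 2 = 50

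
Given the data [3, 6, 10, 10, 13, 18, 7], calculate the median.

10

Step 1: Sort the data in ascending order: [3, 6, 7, 10, 10, 13, 18]
Step 2: The number of values is n = 7.
Step 3: Since n is odd, the median is the middle value at position 4: 10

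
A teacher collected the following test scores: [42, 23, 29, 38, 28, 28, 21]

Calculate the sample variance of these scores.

57.8095

Step 1: Compute the mean: (42 + 23 + 29 + 38 + 28 + 28 + 21) / 7 = 29.8571
Step 2: Compute squared deviations from the mean:
  (42 - 29.8571)^2 = 147.449
  (23 - 29.8571)^2 = 47.0204
  (29 - 29.8571)^2 = 0.7347
  (38 - 29.8571)^2 = 66.3061
  (28 - 29.8571)^2 = 3.449
  (28 - 29.8571)^2 = 3.449
  (21 - 29.8571)^2 = 78.449
Step 3: Sum of squared deviations = 346.8571
Step 4: Sample variance = 346.8571 / 6 = 57.8095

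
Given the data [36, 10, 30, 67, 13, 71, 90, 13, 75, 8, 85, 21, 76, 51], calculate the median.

43.5

Step 1: Sort the data in ascending order: [8, 10, 13, 13, 21, 30, 36, 51, 67, 71, 75, 76, 85, 90]
Step 2: The number of values is n = 14.
Step 3: Since n is even, the median is the average of positions 7 and 8:
  Median = (36 + 51) / 2 = 43.5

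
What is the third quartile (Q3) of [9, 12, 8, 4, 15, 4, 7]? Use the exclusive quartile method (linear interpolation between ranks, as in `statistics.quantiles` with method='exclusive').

12

Step 1: Sort the data: [4, 4, 7, 8, 9, 12, 15]
Step 2: n = 7
Step 3: Using the exclusive quartile method:
  Q1 = 4
  Q2 (median) = 8
  Q3 = 12
  IQR = Q3 - Q1 = 12 - 4 = 8
Step 4: Q3 = 12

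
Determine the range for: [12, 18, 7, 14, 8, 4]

14

Step 1: Identify the maximum value: max = 18
Step 2: Identify the minimum value: min = 4
Step 3: Range = max - min = 18 - 4 = 14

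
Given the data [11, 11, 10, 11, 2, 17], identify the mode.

11

Step 1: Count the frequency of each value:
  2: appears 1 time(s)
  10: appears 1 time(s)
  11: appears 3 time(s)
  17: appears 1 time(s)
Step 2: The value 11 appears most frequently (3 times).
Step 3: Mode = 11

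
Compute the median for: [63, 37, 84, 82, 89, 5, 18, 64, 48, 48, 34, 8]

48

Step 1: Sort the data in ascending order: [5, 8, 18, 34, 37, 48, 48, 63, 64, 82, 84, 89]
Step 2: The number of values is n = 12.
Step 3: Since n is even, the median is the average of positions 6 and 7:
  Median = (48 + 48) / 2 = 48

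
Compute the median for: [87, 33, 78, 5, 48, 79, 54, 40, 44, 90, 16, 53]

50.5

Step 1: Sort the data in ascending order: [5, 16, 33, 40, 44, 48, 53, 54, 78, 79, 87, 90]
Step 2: The number of values is n = 12.
Step 3: Since n is even, the median is the average of positions 6 and 7:
  Median = (48 + 53) / 2 = 50.5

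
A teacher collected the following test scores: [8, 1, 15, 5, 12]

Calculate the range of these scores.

14

Step 1: Identify the maximum value: max = 15
Step 2: Identify the minimum value: min = 1
Step 3: Range = max - min = 15 - 1 = 14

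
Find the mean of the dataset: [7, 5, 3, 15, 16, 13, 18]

11

Step 1: Sum all values: 7 + 5 + 3 + 15 + 16 + 13 + 18 = 77
Step 2: Count the number of values: n = 7
Step 3: Mean = sum / n = 77 / 7 = 11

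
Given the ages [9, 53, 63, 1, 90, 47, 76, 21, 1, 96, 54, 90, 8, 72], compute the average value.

48.6429

Step 1: Sum all values: 9 + 53 + 63 + 1 + 90 + 47 + 76 + 21 + 1 + 96 + 54 + 90 + 8 + 72 = 681
Step 2: Count the number of values: n = 14
Step 3: Mean = sum / n = 681 / 14 = 48.6429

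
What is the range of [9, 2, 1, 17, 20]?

19

Step 1: Identify the maximum value: max = 20
Step 2: Identify the minimum value: min = 1
Step 3: Range = max - min = 20 - 1 = 19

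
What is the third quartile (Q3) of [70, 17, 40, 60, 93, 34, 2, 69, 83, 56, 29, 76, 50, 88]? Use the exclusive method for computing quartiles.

77.75

Step 1: Sort the data: [2, 17, 29, 34, 40, 50, 56, 60, 69, 70, 76, 83, 88, 93]
Step 2: n = 14
Step 3: Using the exclusive quartile method:
  Q1 = 32.75
  Q2 (median) = 58
  Q3 = 77.75
  IQR = Q3 - Q1 = 77.75 - 32.75 = 45
Step 4: Q3 = 77.75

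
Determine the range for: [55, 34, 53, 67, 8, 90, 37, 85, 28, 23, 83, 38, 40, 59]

82

Step 1: Identify the maximum value: max = 90
Step 2: Identify the minimum value: min = 8
Step 3: Range = max - min = 90 - 8 = 82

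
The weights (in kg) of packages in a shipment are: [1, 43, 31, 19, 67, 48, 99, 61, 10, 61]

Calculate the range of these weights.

98

Step 1: Identify the maximum value: max = 99
Step 2: Identify the minimum value: min = 1
Step 3: Range = max - min = 99 - 1 = 98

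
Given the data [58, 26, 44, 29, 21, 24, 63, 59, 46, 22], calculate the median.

36.5

Step 1: Sort the data in ascending order: [21, 22, 24, 26, 29, 44, 46, 58, 59, 63]
Step 2: The number of values is n = 10.
Step 3: Since n is even, the median is the average of positions 5 and 6:
  Median = (29 + 44) / 2 = 36.5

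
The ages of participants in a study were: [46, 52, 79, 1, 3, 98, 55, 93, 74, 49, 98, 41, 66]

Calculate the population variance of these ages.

924.5325

Step 1: Compute the mean: (46 + 52 + 79 + 1 + 3 + 98 + 55 + 93 + 74 + 49 + 98 + 41 + 66) / 13 = 58.0769
Step 2: Compute squared deviations from the mean:
  (46 - 58.0769)^2 = 145.8521
  (52 - 58.0769)^2 = 36.929
  (79 - 58.0769)^2 = 437.7751
  (1 - 58.0769)^2 = 3257.7751
  (3 - 58.0769)^2 = 3033.4675
  (98 - 58.0769)^2 = 1593.8521
  (55 - 58.0769)^2 = 9.4675
  (93 - 58.0769)^2 = 1219.6213
  (74 - 58.0769)^2 = 253.5444
  (49 - 58.0769)^2 = 82.3905
  (98 - 58.0769)^2 = 1593.8521
  (41 - 58.0769)^2 = 291.6213
  (66 - 58.0769)^2 = 62.7751
Step 3: Sum of squared deviations = 12018.9231
Step 4: Population variance = 12018.9231 / 13 = 924.5325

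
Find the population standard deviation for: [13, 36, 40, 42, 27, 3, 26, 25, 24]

11.8113

Step 1: Compute the mean: 26.2222
Step 2: Sum of squared deviations from the mean: 1255.5556
Step 3: Population variance = 1255.5556 / 9 = 139.5062
Step 4: Standard deviation = sqrt(139.5062) = 11.8113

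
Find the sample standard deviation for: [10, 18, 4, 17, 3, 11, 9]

5.7652

Step 1: Compute the mean: 10.2857
Step 2: Sum of squared deviations from the mean: 199.4286
Step 3: Sample variance = 199.4286 / 6 = 33.2381
Step 4: Standard deviation = sqrt(33.2381) = 5.7652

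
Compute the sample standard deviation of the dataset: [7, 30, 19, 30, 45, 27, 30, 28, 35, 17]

10.4329

Step 1: Compute the mean: 26.8
Step 2: Sum of squared deviations from the mean: 979.6
Step 3: Sample variance = 979.6 / 9 = 108.8444
Step 4: Standard deviation = sqrt(108.8444) = 10.4329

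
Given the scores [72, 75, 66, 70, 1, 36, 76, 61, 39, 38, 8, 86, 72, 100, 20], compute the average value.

54.6667

Step 1: Sum all values: 72 + 75 + 66 + 70 + 1 + 36 + 76 + 61 + 39 + 38 + 8 + 86 + 72 + 100 + 20 = 820
Step 2: Count the number of values: n = 15
Step 3: Mean = sum / n = 820 / 15 = 54.6667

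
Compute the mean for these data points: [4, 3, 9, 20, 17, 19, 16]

12.5714

Step 1: Sum all values: 4 + 3 + 9 + 20 + 17 + 19 + 16 = 88
Step 2: Count the number of values: n = 7
Step 3: Mean = sum / n = 88 / 7 = 12.5714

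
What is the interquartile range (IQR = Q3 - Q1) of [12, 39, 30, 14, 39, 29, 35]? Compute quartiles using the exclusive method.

25

Step 1: Sort the data: [12, 14, 29, 30, 35, 39, 39]
Step 2: n = 7
Step 3: Using the exclusive quartile method:
  Q1 = 14
  Q2 (median) = 30
  Q3 = 39
  IQR = Q3 - Q1 = 39 - 14 = 25
Step 4: IQR = 25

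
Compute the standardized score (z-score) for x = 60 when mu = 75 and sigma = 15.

-1

Step 1: Recall the z-score formula: z = (x - mu) / sigma
Step 2: Substitute values: z = (60 - 75) / 15
Step 3: z = -15 / 15 = -1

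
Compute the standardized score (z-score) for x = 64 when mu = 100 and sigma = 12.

-3

Step 1: Recall the z-score formula: z = (x - mu) / sigma
Step 2: Substitute values: z = (64 - 100) / 12
Step 3: z = -36 / 12 = -3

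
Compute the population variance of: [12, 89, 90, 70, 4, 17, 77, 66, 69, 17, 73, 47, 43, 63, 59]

753.3956

Step 1: Compute the mean: (12 + 89 + 90 + 70 + 4 + 17 + 77 + 66 + 69 + 17 + 73 + 47 + 43 + 63 + 59) / 15 = 53.0667
Step 2: Compute squared deviations from the mean:
  (12 - 53.0667)^2 = 1686.4711
  (89 - 53.0667)^2 = 1291.2044
  (90 - 53.0667)^2 = 1364.0711
  (70 - 53.0667)^2 = 286.7378
  (4 - 53.0667)^2 = 2407.5378
  (17 - 53.0667)^2 = 1300.8044
  (77 - 53.0667)^2 = 572.8044
  (66 - 53.0667)^2 = 167.2711
  (69 - 53.0667)^2 = 253.8711
  (17 - 53.0667)^2 = 1300.8044
  (73 - 53.0667)^2 = 397.3378
  (47 - 53.0667)^2 = 36.8044
  (43 - 53.0667)^2 = 101.3378
  (63 - 53.0667)^2 = 98.6711
  (59 - 53.0667)^2 = 35.2044
Step 3: Sum of squared deviations = 11300.9333
Step 4: Population variance = 11300.9333 / 15 = 753.3956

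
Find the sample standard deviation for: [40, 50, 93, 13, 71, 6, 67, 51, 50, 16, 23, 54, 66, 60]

25.0042

Step 1: Compute the mean: 47.1429
Step 2: Sum of squared deviations from the mean: 8127.7143
Step 3: Sample variance = 8127.7143 / 13 = 625.2088
Step 4: Standard deviation = sqrt(625.2088) = 25.0042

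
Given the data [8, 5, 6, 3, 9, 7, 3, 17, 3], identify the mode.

3

Step 1: Count the frequency of each value:
  3: appears 3 time(s)
  5: appears 1 time(s)
  6: appears 1 time(s)
  7: appears 1 time(s)
  8: appears 1 time(s)
  9: appears 1 time(s)
  17: appears 1 time(s)
Step 2: The value 3 appears most frequently (3 times).
Step 3: Mode = 3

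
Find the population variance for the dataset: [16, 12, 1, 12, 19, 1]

47.8056

Step 1: Compute the mean: (16 + 12 + 1 + 12 + 19 + 1) / 6 = 10.1667
Step 2: Compute squared deviations from the mean:
  (16 - 10.1667)^2 = 34.0278
  (12 - 10.1667)^2 = 3.3611
  (1 - 10.1667)^2 = 84.0278
  (12 - 10.1667)^2 = 3.3611
  (19 - 10.1667)^2 = 78.0278
  (1 - 10.1667)^2 = 84.0278
Step 3: Sum of squared deviations = 286.8333
Step 4: Population variance = 286.8333 / 6 = 47.8056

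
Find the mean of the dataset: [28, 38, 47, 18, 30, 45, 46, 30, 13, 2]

29.7

Step 1: Sum all values: 28 + 38 + 47 + 18 + 30 + 45 + 46 + 30 + 13 + 2 = 297
Step 2: Count the number of values: n = 10
Step 3: Mean = sum / n = 297 / 10 = 29.7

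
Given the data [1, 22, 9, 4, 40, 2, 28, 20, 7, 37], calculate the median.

14.5

Step 1: Sort the data in ascending order: [1, 2, 4, 7, 9, 20, 22, 28, 37, 40]
Step 2: The number of values is n = 10.
Step 3: Since n is even, the median is the average of positions 5 and 6:
  Median = (9 + 20) / 2 = 14.5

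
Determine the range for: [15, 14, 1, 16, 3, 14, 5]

15

Step 1: Identify the maximum value: max = 16
Step 2: Identify the minimum value: min = 1
Step 3: Range = max - min = 16 - 1 = 15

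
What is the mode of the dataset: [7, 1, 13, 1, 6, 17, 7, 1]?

1

Step 1: Count the frequency of each value:
  1: appears 3 time(s)
  6: appears 1 time(s)
  7: appears 2 time(s)
  13: appears 1 time(s)
  17: appears 1 time(s)
Step 2: The value 1 appears most frequently (3 times).
Step 3: Mode = 1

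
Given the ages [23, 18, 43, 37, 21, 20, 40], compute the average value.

28.8571

Step 1: Sum all values: 23 + 18 + 43 + 37 + 21 + 20 + 40 = 202
Step 2: Count the number of values: n = 7
Step 3: Mean = sum / n = 202 / 7 = 28.8571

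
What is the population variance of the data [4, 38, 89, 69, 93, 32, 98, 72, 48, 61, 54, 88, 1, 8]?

1045.4949

Step 1: Compute the mean: (4 + 38 + 89 + 69 + 93 + 32 + 98 + 72 + 48 + 61 + 54 + 88 + 1 + 8) / 14 = 53.9286
Step 2: Compute squared deviations from the mean:
  (4 - 53.9286)^2 = 2492.8622
  (38 - 53.9286)^2 = 253.7194
  (89 - 53.9286)^2 = 1230.0051
  (69 - 53.9286)^2 = 227.148
  (93 - 53.9286)^2 = 1526.5765
  (32 - 53.9286)^2 = 480.8622
  (98 - 53.9286)^2 = 1942.2908
  (72 - 53.9286)^2 = 326.5765
  (48 - 53.9286)^2 = 35.148
  (61 - 53.9286)^2 = 50.0051
  (54 - 53.9286)^2 = 0.0051
  (88 - 53.9286)^2 = 1160.8622
  (1 - 53.9286)^2 = 2801.4337
  (8 - 53.9286)^2 = 2109.4337
Step 3: Sum of squared deviations = 14636.9286
Step 4: Population variance = 14636.9286 / 14 = 1045.4949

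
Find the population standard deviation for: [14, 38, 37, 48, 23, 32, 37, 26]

9.8924

Step 1: Compute the mean: 31.875
Step 2: Sum of squared deviations from the mean: 782.875
Step 3: Population variance = 782.875 / 8 = 97.8594
Step 4: Standard deviation = sqrt(97.8594) = 9.8924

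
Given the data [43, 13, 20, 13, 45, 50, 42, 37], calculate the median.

39.5

Step 1: Sort the data in ascending order: [13, 13, 20, 37, 42, 43, 45, 50]
Step 2: The number of values is n = 8.
Step 3: Since n is even, the median is the average of positions 4 and 5:
  Median = (37 + 42) / 2 = 39.5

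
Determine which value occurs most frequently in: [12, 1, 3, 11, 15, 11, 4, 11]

11

Step 1: Count the frequency of each value:
  1: appears 1 time(s)
  3: appears 1 time(s)
  4: appears 1 time(s)
  11: appears 3 time(s)
  12: appears 1 time(s)
  15: appears 1 time(s)
Step 2: The value 11 appears most frequently (3 times).
Step 3: Mode = 11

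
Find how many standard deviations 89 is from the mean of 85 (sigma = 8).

0.5

Step 1: Recall the z-score formula: z = (x - mu) / sigma
Step 2: Substitute values: z = (89 - 85) / 8
Step 3: z = 4 / 8 = 0.5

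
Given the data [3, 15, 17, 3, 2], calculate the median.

3

Step 1: Sort the data in ascending order: [2, 3, 3, 15, 17]
Step 2: The number of values is n = 5.
Step 3: Since n is odd, the median is the middle value at position 3: 3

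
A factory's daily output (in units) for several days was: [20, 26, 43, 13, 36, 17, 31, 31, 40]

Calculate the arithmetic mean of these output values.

28.5556

Step 1: Sum all values: 20 + 26 + 43 + 13 + 36 + 17 + 31 + 31 + 40 = 257
Step 2: Count the number of values: n = 9
Step 3: Mean = sum / n = 257 / 9 = 28.5556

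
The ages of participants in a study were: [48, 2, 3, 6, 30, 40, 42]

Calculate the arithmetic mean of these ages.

24.4286

Step 1: Sum all values: 48 + 2 + 3 + 6 + 30 + 40 + 42 = 171
Step 2: Count the number of values: n = 7
Step 3: Mean = sum / n = 171 / 7 = 24.4286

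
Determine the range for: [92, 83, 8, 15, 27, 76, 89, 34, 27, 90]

84

Step 1: Identify the maximum value: max = 92
Step 2: Identify the minimum value: min = 8
Step 3: Range = max - min = 92 - 8 = 84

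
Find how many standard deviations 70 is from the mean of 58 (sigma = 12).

1

Step 1: Recall the z-score formula: z = (x - mu) / sigma
Step 2: Substitute values: z = (70 - 58) / 12
Step 3: z = 12 / 12 = 1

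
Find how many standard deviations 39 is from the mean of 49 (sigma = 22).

-0.4545

Step 1: Recall the z-score formula: z = (x - mu) / sigma
Step 2: Substitute values: z = (39 - 49) / 22
Step 3: z = -10 / 22 = -0.4545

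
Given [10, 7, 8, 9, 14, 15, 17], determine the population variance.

12.8163

Step 1: Compute the mean: (10 + 7 + 8 + 9 + 14 + 15 + 17) / 7 = 11.4286
Step 2: Compute squared deviations from the mean:
  (10 - 11.4286)^2 = 2.0408
  (7 - 11.4286)^2 = 19.6122
  (8 - 11.4286)^2 = 11.7551
  (9 - 11.4286)^2 = 5.898
  (14 - 11.4286)^2 = 6.6122
  (15 - 11.4286)^2 = 12.7551
  (17 - 11.4286)^2 = 31.0408
Step 3: Sum of squared deviations = 89.7143
Step 4: Population variance = 89.7143 / 7 = 12.8163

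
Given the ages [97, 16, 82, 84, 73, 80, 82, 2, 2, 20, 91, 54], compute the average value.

56.9167

Step 1: Sum all values: 97 + 16 + 82 + 84 + 73 + 80 + 82 + 2 + 2 + 20 + 91 + 54 = 683
Step 2: Count the number of values: n = 12
Step 3: Mean = sum / n = 683 / 12 = 56.9167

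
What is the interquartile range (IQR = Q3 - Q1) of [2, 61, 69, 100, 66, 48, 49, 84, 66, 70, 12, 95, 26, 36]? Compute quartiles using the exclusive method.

40

Step 1: Sort the data: [2, 12, 26, 36, 48, 49, 61, 66, 66, 69, 70, 84, 95, 100]
Step 2: n = 14
Step 3: Using the exclusive quartile method:
  Q1 = 33.5
  Q2 (median) = 63.5
  Q3 = 73.5
  IQR = Q3 - Q1 = 73.5 - 33.5 = 40
Step 4: IQR = 40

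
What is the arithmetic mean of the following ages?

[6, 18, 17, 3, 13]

11.4

Step 1: Sum all values: 6 + 18 + 17 + 3 + 13 = 57
Step 2: Count the number of values: n = 5
Step 3: Mean = sum / n = 57 / 5 = 11.4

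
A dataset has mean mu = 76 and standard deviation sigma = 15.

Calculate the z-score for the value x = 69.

-0.4667

Step 1: Recall the z-score formula: z = (x - mu) / sigma
Step 2: Substitute values: z = (69 - 76) / 15
Step 3: z = -7 / 15 = -0.4667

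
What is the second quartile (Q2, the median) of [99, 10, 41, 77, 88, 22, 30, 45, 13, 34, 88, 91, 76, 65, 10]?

45

Step 1: Sort the data: [10, 10, 13, 22, 30, 34, 41, 45, 65, 76, 77, 88, 88, 91, 99]
Step 2: n = 15
Step 3: Q2 is the median. Since n is odd, it is the middle value at position 8: 45
Step 4: Q2 = 45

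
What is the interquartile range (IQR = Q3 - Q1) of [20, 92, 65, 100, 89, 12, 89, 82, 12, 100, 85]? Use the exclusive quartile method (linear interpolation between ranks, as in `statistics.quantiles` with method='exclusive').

72

Step 1: Sort the data: [12, 12, 20, 65, 82, 85, 89, 89, 92, 100, 100]
Step 2: n = 11
Step 3: Using the exclusive quartile method:
  Q1 = 20
  Q2 (median) = 85
  Q3 = 92
  IQR = Q3 - Q1 = 92 - 20 = 72
Step 4: IQR = 72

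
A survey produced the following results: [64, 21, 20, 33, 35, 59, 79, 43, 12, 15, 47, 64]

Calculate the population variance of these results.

443.6667

Step 1: Compute the mean: (64 + 21 + 20 + 33 + 35 + 59 + 79 + 43 + 12 + 15 + 47 + 64) / 12 = 41
Step 2: Compute squared deviations from the mean:
  (64 - 41)^2 = 529
  (21 - 41)^2 = 400
  (20 - 41)^2 = 441
  (33 - 41)^2 = 64
  (35 - 41)^2 = 36
  (59 - 41)^2 = 324
  (79 - 41)^2 = 1444
  (43 - 41)^2 = 4
  (12 - 41)^2 = 841
  (15 - 41)^2 = 676
  (47 - 41)^2 = 36
  (64 - 41)^2 = 529
Step 3: Sum of squared deviations = 5324
Step 4: Population variance = 5324 / 12 = 443.6667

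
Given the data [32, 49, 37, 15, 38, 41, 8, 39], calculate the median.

37.5

Step 1: Sort the data in ascending order: [8, 15, 32, 37, 38, 39, 41, 49]
Step 2: The number of values is n = 8.
Step 3: Since n is even, the median is the average of positions 4 and 5:
  Median = (37 + 38) / 2 = 37.5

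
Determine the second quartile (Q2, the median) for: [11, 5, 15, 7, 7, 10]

8.5

Step 1: Sort the data: [5, 7, 7, 10, 11, 15]
Step 2: n = 6
Step 3: Q2 is the median. Since n is even, it is the average of the values at positions 3 and 4:
  Q2 = (7 + 10) / 2 = 8.5
Step 4: Q2 = 8.5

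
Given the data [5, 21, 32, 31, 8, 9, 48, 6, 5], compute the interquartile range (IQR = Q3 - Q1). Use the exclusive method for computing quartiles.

26

Step 1: Sort the data: [5, 5, 6, 8, 9, 21, 31, 32, 48]
Step 2: n = 9
Step 3: Using the exclusive quartile method:
  Q1 = 5.5
  Q2 (median) = 9
  Q3 = 31.5
  IQR = Q3 - Q1 = 31.5 - 5.5 = 26
Step 4: IQR = 26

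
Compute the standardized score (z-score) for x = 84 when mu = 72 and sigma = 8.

1.5

Step 1: Recall the z-score formula: z = (x - mu) / sigma
Step 2: Substitute values: z = (84 - 72) / 8
Step 3: z = 12 / 8 = 1.5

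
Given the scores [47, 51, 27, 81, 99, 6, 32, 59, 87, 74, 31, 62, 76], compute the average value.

56.3077

Step 1: Sum all values: 47 + 51 + 27 + 81 + 99 + 6 + 32 + 59 + 87 + 74 + 31 + 62 + 76 = 732
Step 2: Count the number of values: n = 13
Step 3: Mean = sum / n = 732 / 13 = 56.3077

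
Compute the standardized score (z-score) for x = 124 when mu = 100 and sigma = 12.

2

Step 1: Recall the z-score formula: z = (x - mu) / sigma
Step 2: Substitute values: z = (124 - 100) / 12
Step 3: z = 24 / 12 = 2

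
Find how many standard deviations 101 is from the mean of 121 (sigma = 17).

-1.1765

Step 1: Recall the z-score formula: z = (x - mu) / sigma
Step 2: Substitute values: z = (101 - 121) / 17
Step 3: z = -20 / 17 = -1.1765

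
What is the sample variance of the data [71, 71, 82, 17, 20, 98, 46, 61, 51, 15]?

828.8444

Step 1: Compute the mean: (71 + 71 + 82 + 17 + 20 + 98 + 46 + 61 + 51 + 15) / 10 = 53.2
Step 2: Compute squared deviations from the mean:
  (71 - 53.2)^2 = 316.84
  (71 - 53.2)^2 = 316.84
  (82 - 53.2)^2 = 829.44
  (17 - 53.2)^2 = 1310.44
  (20 - 53.2)^2 = 1102.24
  (98 - 53.2)^2 = 2007.04
  (46 - 53.2)^2 = 51.84
  (61 - 53.2)^2 = 60.84
  (51 - 53.2)^2 = 4.84
  (15 - 53.2)^2 = 1459.24
Step 3: Sum of squared deviations = 7459.6
Step 4: Sample variance = 7459.6 / 9 = 828.8444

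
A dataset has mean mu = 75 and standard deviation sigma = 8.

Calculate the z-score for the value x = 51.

-3

Step 1: Recall the z-score formula: z = (x - mu) / sigma
Step 2: Substitute values: z = (51 - 75) / 8
Step 3: z = -24 / 8 = -3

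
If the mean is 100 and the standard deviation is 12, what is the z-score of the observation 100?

0

Step 1: Recall the z-score formula: z = (x - mu) / sigma
Step 2: Substitute values: z = (100 - 100) / 12
Step 3: z = 0 / 12 = 0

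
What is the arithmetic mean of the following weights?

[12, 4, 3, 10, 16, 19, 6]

10

Step 1: Sum all values: 12 + 4 + 3 + 10 + 16 + 19 + 6 = 70
Step 2: Count the number of values: n = 7
Step 3: Mean = sum / n = 70 / 7 = 10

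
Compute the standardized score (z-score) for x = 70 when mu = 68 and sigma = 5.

0.4

Step 1: Recall the z-score formula: z = (x - mu) / sigma
Step 2: Substitute values: z = (70 - 68) / 5
Step 3: z = 2 / 5 = 0.4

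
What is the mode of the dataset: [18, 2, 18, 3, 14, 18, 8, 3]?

18

Step 1: Count the frequency of each value:
  2: appears 1 time(s)
  3: appears 2 time(s)
  8: appears 1 time(s)
  14: appears 1 time(s)
  18: appears 3 time(s)
Step 2: The value 18 appears most frequently (3 times).
Step 3: Mode = 18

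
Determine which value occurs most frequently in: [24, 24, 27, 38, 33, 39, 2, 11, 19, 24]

24

Step 1: Count the frequency of each value:
  2: appears 1 time(s)
  11: appears 1 time(s)
  19: appears 1 time(s)
  24: appears 3 time(s)
  27: appears 1 time(s)
  33: appears 1 time(s)
  38: appears 1 time(s)
  39: appears 1 time(s)
Step 2: The value 24 appears most frequently (3 times).
Step 3: Mode = 24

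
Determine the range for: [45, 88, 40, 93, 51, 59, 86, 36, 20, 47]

73

Step 1: Identify the maximum value: max = 93
Step 2: Identify the minimum value: min = 20
Step 3: Range = max - min = 93 - 20 = 73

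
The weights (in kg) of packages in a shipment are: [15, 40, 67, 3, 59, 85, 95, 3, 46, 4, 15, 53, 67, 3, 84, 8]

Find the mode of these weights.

3

Step 1: Count the frequency of each value:
  3: appears 3 time(s)
  4: appears 1 time(s)
  8: appears 1 time(s)
  15: appears 2 time(s)
  40: appears 1 time(s)
  46: appears 1 time(s)
  53: appears 1 time(s)
  59: appears 1 time(s)
  67: appears 2 time(s)
  84: appears 1 time(s)
  85: appears 1 time(s)
  95: appears 1 time(s)
Step 2: The value 3 appears most frequently (3 times).
Step 3: Mode = 3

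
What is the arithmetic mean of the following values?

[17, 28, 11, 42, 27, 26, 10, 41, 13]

23.8889

Step 1: Sum all values: 17 + 28 + 11 + 42 + 27 + 26 + 10 + 41 + 13 = 215
Step 2: Count the number of values: n = 9
Step 3: Mean = sum / n = 215 / 9 = 23.8889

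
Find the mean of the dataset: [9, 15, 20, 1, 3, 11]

9.8333

Step 1: Sum all values: 9 + 15 + 20 + 1 + 3 + 11 = 59
Step 2: Count the number of values: n = 6
Step 3: Mean = sum / n = 59 / 6 = 9.8333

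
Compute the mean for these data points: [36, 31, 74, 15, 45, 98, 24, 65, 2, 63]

45.3

Step 1: Sum all values: 36 + 31 + 74 + 15 + 45 + 98 + 24 + 65 + 2 + 63 = 453
Step 2: Count the number of values: n = 10
Step 3: Mean = sum / n = 453 / 10 = 45.3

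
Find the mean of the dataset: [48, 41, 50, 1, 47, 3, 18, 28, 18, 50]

30.4

Step 1: Sum all values: 48 + 41 + 50 + 1 + 47 + 3 + 18 + 28 + 18 + 50 = 304
Step 2: Count the number of values: n = 10
Step 3: Mean = sum / n = 304 / 10 = 30.4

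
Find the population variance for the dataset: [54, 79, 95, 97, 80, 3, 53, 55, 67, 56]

662.69

Step 1: Compute the mean: (54 + 79 + 95 + 97 + 80 + 3 + 53 + 55 + 67 + 56) / 10 = 63.9
Step 2: Compute squared deviations from the mean:
  (54 - 63.9)^2 = 98.01
  (79 - 63.9)^2 = 228.01
  (95 - 63.9)^2 = 967.21
  (97 - 63.9)^2 = 1095.61
  (80 - 63.9)^2 = 259.21
  (3 - 63.9)^2 = 3708.81
  (53 - 63.9)^2 = 118.81
  (55 - 63.9)^2 = 79.21
  (67 - 63.9)^2 = 9.61
  (56 - 63.9)^2 = 62.41
Step 3: Sum of squared deviations = 6626.9
Step 4: Population variance = 6626.9 / 10 = 662.69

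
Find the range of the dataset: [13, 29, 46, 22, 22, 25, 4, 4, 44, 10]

42

Step 1: Identify the maximum value: max = 46
Step 2: Identify the minimum value: min = 4
Step 3: Range = max - min = 46 - 4 = 42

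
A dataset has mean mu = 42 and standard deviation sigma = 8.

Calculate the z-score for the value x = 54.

1.5

Step 1: Recall the z-score formula: z = (x - mu) / sigma
Step 2: Substitute values: z = (54 - 42) / 8
Step 3: z = 12 / 8 = 1.5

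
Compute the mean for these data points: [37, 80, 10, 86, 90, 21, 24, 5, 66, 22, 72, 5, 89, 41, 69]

47.8

Step 1: Sum all values: 37 + 80 + 10 + 86 + 90 + 21 + 24 + 5 + 66 + 22 + 72 + 5 + 89 + 41 + 69 = 717
Step 2: Count the number of values: n = 15
Step 3: Mean = sum / n = 717 / 15 = 47.8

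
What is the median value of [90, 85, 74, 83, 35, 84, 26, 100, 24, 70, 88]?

83

Step 1: Sort the data in ascending order: [24, 26, 35, 70, 74, 83, 84, 85, 88, 90, 100]
Step 2: The number of values is n = 11.
Step 3: Since n is odd, the median is the middle value at position 6: 83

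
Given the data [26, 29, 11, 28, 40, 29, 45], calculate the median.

29

Step 1: Sort the data in ascending order: [11, 26, 28, 29, 29, 40, 45]
Step 2: The number of values is n = 7.
Step 3: Since n is odd, the median is the middle value at position 4: 29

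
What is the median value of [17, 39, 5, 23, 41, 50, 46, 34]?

36.5

Step 1: Sort the data in ascending order: [5, 17, 23, 34, 39, 41, 46, 50]
Step 2: The number of values is n = 8.
Step 3: Since n is even, the median is the average of positions 4 and 5:
  Median = (34 + 39) / 2 = 36.5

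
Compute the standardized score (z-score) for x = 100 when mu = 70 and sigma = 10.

3

Step 1: Recall the z-score formula: z = (x - mu) / sigma
Step 2: Substitute values: z = (100 - 70) / 10
Step 3: z = 30 / 10 = 3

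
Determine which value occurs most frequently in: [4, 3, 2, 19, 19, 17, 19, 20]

19

Step 1: Count the frequency of each value:
  2: appears 1 time(s)
  3: appears 1 time(s)
  4: appears 1 time(s)
  17: appears 1 time(s)
  19: appears 3 time(s)
  20: appears 1 time(s)
Step 2: The value 19 appears most frequently (3 times).
Step 3: Mode = 19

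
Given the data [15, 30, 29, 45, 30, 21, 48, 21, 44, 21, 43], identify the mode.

21

Step 1: Count the frequency of each value:
  15: appears 1 time(s)
  21: appears 3 time(s)
  29: appears 1 time(s)
  30: appears 2 time(s)
  43: appears 1 time(s)
  44: appears 1 time(s)
  45: appears 1 time(s)
  48: appears 1 time(s)
Step 2: The value 21 appears most frequently (3 times).
Step 3: Mode = 21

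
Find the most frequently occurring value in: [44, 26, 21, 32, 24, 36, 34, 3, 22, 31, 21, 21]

21

Step 1: Count the frequency of each value:
  3: appears 1 time(s)
  21: appears 3 time(s)
  22: appears 1 time(s)
  24: appears 1 time(s)
  26: appears 1 time(s)
  31: appears 1 time(s)
  32: appears 1 time(s)
  34: appears 1 time(s)
  36: appears 1 time(s)
  44: appears 1 time(s)
Step 2: The value 21 appears most frequently (3 times).
Step 3: Mode = 21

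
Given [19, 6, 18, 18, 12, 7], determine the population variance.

28.5556

Step 1: Compute the mean: (19 + 6 + 18 + 18 + 12 + 7) / 6 = 13.3333
Step 2: Compute squared deviations from the mean:
  (19 - 13.3333)^2 = 32.1111
  (6 - 13.3333)^2 = 53.7778
  (18 - 13.3333)^2 = 21.7778
  (18 - 13.3333)^2 = 21.7778
  (12 - 13.3333)^2 = 1.7778
  (7 - 13.3333)^2 = 40.1111
Step 3: Sum of squared deviations = 171.3333
Step 4: Population variance = 171.3333 / 6 = 28.5556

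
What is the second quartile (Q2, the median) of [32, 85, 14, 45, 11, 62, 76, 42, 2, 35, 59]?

42

Step 1: Sort the data: [2, 11, 14, 32, 35, 42, 45, 59, 62, 76, 85]
Step 2: n = 11
Step 3: Q2 is the median. Since n is odd, it is the middle value at position 6: 42
Step 4: Q2 = 42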